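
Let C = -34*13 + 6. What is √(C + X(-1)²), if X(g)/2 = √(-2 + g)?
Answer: 8*I*√7 ≈ 21.166*I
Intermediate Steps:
X(g) = 2*√(-2 + g)
C = -436 (C = -442 + 6 = -436)
√(C + X(-1)²) = √(-436 + (2*√(-2 - 1))²) = √(-436 + (2*√(-3))²) = √(-436 + (2*(I*√3))²) = √(-436 + (2*I*√3)²) = √(-436 - 12) = √(-448) = 8*I*√7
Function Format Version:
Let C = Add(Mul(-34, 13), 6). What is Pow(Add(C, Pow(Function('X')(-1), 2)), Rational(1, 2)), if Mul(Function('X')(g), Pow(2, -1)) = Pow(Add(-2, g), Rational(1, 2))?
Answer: Mul(8, I, Pow(7, Rational(1, 2))) ≈ Mul(21.166, I)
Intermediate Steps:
Function('X')(g) = Mul(2, Pow(Add(-2, g), Rational(1, 2)))
C = -436 (C = Add(-442, 6) = -436)
Pow(Add(C, Pow(Function('X')(-1), 2)), Rational(1, 2)) = Pow(Add(-436, Pow(Mul(2, Pow(Add(-2, -1), Rational(1, 2))), 2)), Rational(1, 2)) = Pow(Add(-436, Pow(Mul(2, Pow(-3, Rational(1, 2))), 2)), Rational(1, 2)) = Pow(Add(-436, Pow(Mul(2, Mul(I, Pow(3, Rational(1, 2)))), 2)), Rational(1, 2)) = Pow(Add(-436, Pow(Mul(2, I, Pow(3, Rational(1, 2))), 2)), Rational(1, 2)) = Pow(Add(-436, -12), Rational(1, 2)) = Pow(-448, Rational(1, 2)) = Mul(8, I, Pow(7, Rational(1, 2)))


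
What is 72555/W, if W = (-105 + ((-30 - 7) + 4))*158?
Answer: -24185/7268 ≈ -3.3276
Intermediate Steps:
W = -21804 (W = (-105 + (-37 + 4))*158 = (-105 - 33)*158 = -138*158 = -21804)
72555/W = 72555/(-21804) = 72555*(-1/21804) = -24185/7268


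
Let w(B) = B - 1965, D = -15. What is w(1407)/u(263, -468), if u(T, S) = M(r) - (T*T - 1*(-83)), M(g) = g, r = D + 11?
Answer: 279/34628 ≈ 0.0080571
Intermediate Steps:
r = -4 (r = -15 + 11 = -4)
u(T, S) = -87 - T² (u(T, S) = -4 - (T*T - 1*(-83)) = -4 - (T² + 83) = -4 - (83 + T²) = -4 + (-83 - T²) = -87 - T²)
w(B) = -1965 + B
w(1407)/u(263, -468) = (-1965 + 1407)/(-87 - 1*263²) = -558/(-87 - 1*69169) = -558/(-87 - 69169) = -558/(-69256) = -558*(-1/69256) = 279/34628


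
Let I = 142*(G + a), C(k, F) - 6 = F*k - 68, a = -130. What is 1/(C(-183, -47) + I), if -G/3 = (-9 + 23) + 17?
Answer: -1/23127 ≈ -4.3240e-5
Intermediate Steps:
G = -93 (G = -3*((-9 + 23) + 17) = -3*(14 + 17) = -3*31 = -93)
C(k, F) = -62 + F*k (C(k, F) = 6 + (F*k - 68) = 6 + (-68 + F*k) = -62 + F*k)
I = -31666 (I = 142*(-93 - 130) = 142*(-223) = -31666)
1/(C(-183, -47) + I) = 1/((-62 - 47*(-183)) - 31666) = 1/((-62 + 8601) - 31666) = 1/(8539 - 31666) = 1/(-23127) = -1/23127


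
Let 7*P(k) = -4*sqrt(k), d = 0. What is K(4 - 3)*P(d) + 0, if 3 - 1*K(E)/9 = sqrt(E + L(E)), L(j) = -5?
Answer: 0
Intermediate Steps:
P(k) = -4*sqrt(k)/7 (P(k) = (-4*sqrt(k))/7 = -4*sqrt(k)/7)
K(E) = 27 - 9*sqrt(-5 + E) (K(E) = 27 - 9*sqrt(E - 5) = 27 - 9*sqrt(-5 + E))
K(4 - 3)*P(d) + 0 = (27 - 9*sqrt(-5 + (4 - 3)))*(-4*sqrt(0)/7) + 0 = (27 - 9*sqrt(-5 + 1))*(-4/7*0) + 0 = (27 - 18*I)*0 + 0 = 0 + 0 = 0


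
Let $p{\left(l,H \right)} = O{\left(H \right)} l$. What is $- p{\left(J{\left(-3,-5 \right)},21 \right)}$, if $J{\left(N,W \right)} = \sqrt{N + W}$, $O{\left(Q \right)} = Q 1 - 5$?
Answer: $- 32 i \sqrt{2} \approx - 45.255 i$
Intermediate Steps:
$O{\left(Q \right)} = -5 + Q$ ($O{\left(Q \right)} = Q - 5 = -5 + Q$)
$p{\left(l,H \right)} = l \left(-5 + H\right)$ ($p{\left(l,H \right)} = \left(-5 + H\right) l = l \left(-5 + H\right)$)
$- p{\left(J{\left(-3,-5 \right)},21 \right)} = - \sqrt{-3 - 5} \left(-5 + 21\right) = - \sqrt{-8} \cdot 16 = - 2 i \sqrt{2} \cdot 16 = - 32 i \sqrt{2}$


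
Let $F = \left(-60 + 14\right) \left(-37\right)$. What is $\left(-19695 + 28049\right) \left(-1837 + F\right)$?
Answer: $-1127790$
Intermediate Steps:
$F = 1702$ ($F = \left(-46\right) \left(-37\right) = 1702$)
$\left(-19695 + 28049\right) \left(-1837 + F\right) = \left(-19695 + 28049\right) \left(-1837 + 1702\right) = 8354 \left(-135\right) = -1127790$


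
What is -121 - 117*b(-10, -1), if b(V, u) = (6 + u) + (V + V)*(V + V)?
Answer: -47506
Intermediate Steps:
b(V, u) = 6 + u + 4*V² (b(V, u) = (6 + u) + (2*V)*(2*V) = (6 + u) + 4*V² = 6 + u + 4*V²)
-121 - 117*b(-10, -1) = -121 - 117*(6 - 1 + 4*(-10)²) = -121 - 117*(6 - 1 + 4*100) = -121 - 117*(6 - 1 + 400) = -121 - 117*405 = -121 - 47385 = -47506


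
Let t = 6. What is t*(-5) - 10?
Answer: -40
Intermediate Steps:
t*(-5) - 10 = 6*(-5) - 10 = -30 - 10 = -40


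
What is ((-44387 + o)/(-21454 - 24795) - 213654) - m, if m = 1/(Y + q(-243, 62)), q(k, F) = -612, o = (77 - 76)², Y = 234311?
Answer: -2309235780608789/10808345051 ≈ -2.1365e+5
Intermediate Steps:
o = 1 (o = 1² = 1)
m = 1/233699 (m = 1/(234311 - 612) = 1/233699 ≈ 4.2790e-6)
((-44387 + o)/(-21454 - 24795) - 213654) - m = ((-44387 + 1)/(-21454 - 24795) - 213654) - 1*1/233699 = (-44386/(-46249) - 213654) - 1/233699 = (-44386*(-1/46249) - 213654) - 1/233699 = (44386/46249 - 213654) - 1/233699 = -9881239460/46249 - 1/233699 = -2309235780608789/10808345051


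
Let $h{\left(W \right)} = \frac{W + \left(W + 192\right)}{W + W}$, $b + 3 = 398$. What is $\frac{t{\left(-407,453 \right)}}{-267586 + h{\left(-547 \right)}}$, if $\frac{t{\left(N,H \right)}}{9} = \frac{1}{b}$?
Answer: $- \frac{1641}{19271930315} \approx -8.515 \cdot 10^{-8}$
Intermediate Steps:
$b = 395$ ($b = -3 + 398 = 395$)
$h{\left(W \right)} = \frac{192 + 2 W}{2 W}$ ($h{\left(W \right)} = \frac{W + \left(192 + W\right)}{2 W} = \left(192 + 2 W\right) \frac{1}{2 W} = \frac{192 + 2 W}{2 W}$)
$t{\left(N,H \right)} = \frac{9}{395}$
$\frac{t{\left(-407,453 \right)}}{-267586 + h{\left(-547 \right)}} = \frac{9}{395 \left(-267586 + \frac{96 - 547}{-547}\right)} = \frac{9}{395 \left(-267586 - - \frac{451}{547}\right)} = \frac{9}{395 \left(-267586 + \frac{451}{547}\right)} = \frac{9}{395 \left(- \frac{146369091}{547}\right)} = \frac{9}{395} \left(- \frac{547}{146369091}\right) = - \frac{1641}{19271930315}$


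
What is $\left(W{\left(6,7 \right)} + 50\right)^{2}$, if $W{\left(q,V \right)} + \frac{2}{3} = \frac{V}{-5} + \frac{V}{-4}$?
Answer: $\frac{7678441}{3600} \approx 2132.9$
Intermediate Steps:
$W{\left(q,V \right)} = - \frac{2}{3} - \frac{9 V}{20}$ ($W{\left(q,V \right)} = - \frac{2}{3} + \left(\frac{V}{-5} + \frac{V}{-4}\right) = - \frac{2}{3} + \left(V \left(- \frac{1}{5}\right) + V \left(- \frac{1}{4}\right)\right) = - \frac{2}{3} - \frac{9 V}{20}$)
$\left(W{\left(6,7 \right)} + 50\right)^{2} = \left(\left(- \frac{2}{3} - \frac{63}{20}\right) + 50\right)^{2} = \left(- \frac{229}{60} + 50\right)^{2} = \left(\frac{2771}{60}\right)^{2} = \frac{7678441}{3600}$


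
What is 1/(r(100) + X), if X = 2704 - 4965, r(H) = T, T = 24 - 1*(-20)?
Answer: -1/2217 ≈ -0.00045106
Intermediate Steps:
T = 44 (T = 24 + 20 = 44)
r(H) = 44
X = -2261
1/(r(100) + X) = 1/(44 - 2261) = 1/(-2217) = -1/2217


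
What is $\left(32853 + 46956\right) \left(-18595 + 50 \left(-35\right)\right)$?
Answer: $-1623714105$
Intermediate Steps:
$\left(32853 + 46956\right) \left(-18595 + 50 \left(-35\right)\right) = 79809 \left(-18595 - 1750\right) = 79809 \left(-20345\right) = -1623714105$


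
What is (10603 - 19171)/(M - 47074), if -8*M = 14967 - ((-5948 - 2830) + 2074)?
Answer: 68544/398263 ≈ 0.17211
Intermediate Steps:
M = -21671/8 (M = -(14967 - ((-5948 - 2830) + 2074))/8 = -(14967 - (-8778 + 2074))/8 = -(14967 - 1*(-6704))/8 = -(14967 + 6704)/8 = -⅛*21671 = -21671/8 ≈ -2708.9)
(10603 - 19171)/(M - 47074) = (10603 - 19171)/(-21671/8 - 47074) = -8568/(-398263/8) = -8568*(-8/398263) = 68544/398263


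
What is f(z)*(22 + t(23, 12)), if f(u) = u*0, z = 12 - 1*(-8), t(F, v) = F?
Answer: 0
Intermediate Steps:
z = 20 (z = 12 + 8 = 20)
f(u) = 0
f(z)*(22 + t(23, 12)) = 0*(22 + 23) = 0*45 = 0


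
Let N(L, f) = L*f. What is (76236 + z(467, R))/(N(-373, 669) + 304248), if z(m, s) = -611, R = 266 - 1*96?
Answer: 75625/54711 ≈ 1.3823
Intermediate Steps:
R = 170 (R = 266 - 96 = 170)
(76236 + z(467, R))/(N(-373, 669) + 304248) = (76236 - 611)/(-373*669 + 304248) = 75625/(-249537 + 304248) = 75625/54711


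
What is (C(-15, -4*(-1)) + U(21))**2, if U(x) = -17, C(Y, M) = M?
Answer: 169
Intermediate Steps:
(C(-15, -4*(-1)) + U(21))**2 = (-4*(-1) - 17)**2 = (4 - 17)**2 = (-13)**2 = 169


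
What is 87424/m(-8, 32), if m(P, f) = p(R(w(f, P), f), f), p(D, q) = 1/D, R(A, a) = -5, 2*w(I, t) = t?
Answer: -437120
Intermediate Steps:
w(I, t) = t/2
m(P, f) = -1/5 (m(P, f) = 1/(-5) = -1/5)
87424/m(-8, 32) = 87424/(-1/5) = 87424*(-5) = -437120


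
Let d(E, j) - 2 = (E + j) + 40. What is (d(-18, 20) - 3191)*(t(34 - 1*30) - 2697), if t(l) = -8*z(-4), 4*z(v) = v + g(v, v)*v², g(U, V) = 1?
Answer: 8562987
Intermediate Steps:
d(E, j) = 42 + E + j (d(E, j) = 2 + ((E + j) + 40) = 2 + (40 + E + j) = 42 + E + j)
z(v) = v/4 + v²/4 (z(v) = (v + 1*v²)/4 = (v + v²)/4 = v/4 + v²/4)
t(l) = -24 (t(l) = -2*(-4)*(1 - 4) = -2*(-4)*(-3) = -8*3 = -24)
(d(-18, 20) - 3191)*(t(34 - 1*30) - 2697) = ((42 - 18 + 20) - 3191)*(-24 - 2697) = (44 - 3191)*(-2721) = -3147*(-2721) = 8562987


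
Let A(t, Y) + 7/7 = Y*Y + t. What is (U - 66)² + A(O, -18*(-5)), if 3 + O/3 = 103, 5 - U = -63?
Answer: 8403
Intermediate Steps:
U = 68 (U = 5 - 1*(-63) = 5 + 63 = 68)
O = 300 (O = -9 + 3*103 = -9 + 309 = 300)
A(t, Y) = -1 + t + Y² (A(t, Y) = -1 + (Y*Y + t) = -1 + (Y² + t) = -1 + (t + Y²) = -1 + t + Y²)
(U - 66)² + A(O, -18*(-5)) = (68 - 66)² + (-1 + 300 + (-18*(-5))²) = 2² + (-1 + 300 + 90²) = 4 + (-1 + 300 + 8100) = 4 + 8399 = 8403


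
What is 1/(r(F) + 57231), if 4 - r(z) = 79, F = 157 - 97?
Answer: 1/57156 ≈ 1.7496e-5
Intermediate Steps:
F = 60
r(z) = -75 (r(z) = 4 - 1*79 = 4 - 79 = -75)
1/(r(F) + 57231) = 1/(-75 + 57231) = 1/57156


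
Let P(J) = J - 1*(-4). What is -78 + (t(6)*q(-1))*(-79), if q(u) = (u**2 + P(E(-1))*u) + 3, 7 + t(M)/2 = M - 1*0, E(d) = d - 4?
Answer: 712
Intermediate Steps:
E(d) = -4 + d
t(M) = -14 + 2*M (t(M) = -14 + 2*(M - 1*0) = -14 + 2*(M + 0) = -14 + 2*M)
P(J) = 4 + J (P(J) = J + 4 = 4 + J)
q(u) = 3 + u**2 - u (q(u) = (u**2 + (4 + (-4 - 1))*u) + 3 = (u**2 + (4 - 5)*u) + 3 = (u**2 - u) + 3 = 3 + u**2 - u)
-78 + (t(6)*q(-1))*(-79) = -78 + ((-14 + 2*6)*(3 + (-1)**2 - 1*(-1)))*(-79) = -78 + ((-14 + 12)*(3 + 1 + 1))*(-79) = -78 - 2*5*(-79) = -78 - 10*(-79) = -78 + 790 = 712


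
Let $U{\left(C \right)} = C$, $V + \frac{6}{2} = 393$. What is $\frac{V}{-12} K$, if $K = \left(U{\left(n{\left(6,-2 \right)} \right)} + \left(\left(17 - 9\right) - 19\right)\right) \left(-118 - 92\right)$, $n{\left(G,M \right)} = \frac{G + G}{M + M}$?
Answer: $-95550$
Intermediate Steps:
$V = 390$ ($V = -3 + 393 = 390$)
$n{\left(G,M \right)} = \frac{G}{M}$ ($n{\left(G,M \right)} = \frac{2 G}{2 M} = 2 G \frac{1}{2 M} = \frac{G}{M}$)
$K = 2940$ ($K = \left(\frac{6}{-2} + \left(\left(17 - 9\right) - 19\right)\right) \left(-118 - 92\right) = \left(6 \left(- \frac{1}{2}\right) + \left(8 - 19\right)\right) \left(-210\right) = \left(-3 - 11\right) \left(-210\right) = \left(-14\right) \left(-210\right) = 2940$)
$\frac{V}{-12} K = \frac{390}{-12} \cdot 2940 = 390 \left(- \frac{1}{12}\right) 2940 = \left(- \frac{65}{2}\right) 2940 = -95550$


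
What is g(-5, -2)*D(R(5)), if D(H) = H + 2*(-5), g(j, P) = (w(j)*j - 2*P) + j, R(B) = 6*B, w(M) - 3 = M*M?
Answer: -2820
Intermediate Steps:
w(M) = 3 + M² (w(M) = 3 + M*M = 3 + M²)
g(j, P) = j - 2*P + j*(3 + j²) (g(j, P) = ((3 + j²)*j - 2*P) + j = (j*(3 + j²) - 2*P) + j = (-2*P + j*(3 + j²)) + j = j - 2*P + j*(3 + j²))
D(H) = -10 + H (D(H) = H - 10 = -10 + H)
g(-5, -2)*D(R(5)) = ((-5)³ - 2*(-2) + 4*(-5))*(-10 + 6*5) = (-125 + 4 - 20)*(-10 + 30) = -141*20 = -2820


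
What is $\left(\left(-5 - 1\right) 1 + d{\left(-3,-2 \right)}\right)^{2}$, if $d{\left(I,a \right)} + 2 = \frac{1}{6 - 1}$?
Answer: $\frac{1521}{25} \approx 60.84$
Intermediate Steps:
$d{\left(I,a \right)} = - \frac{9}{5}$ ($d{\left(I,a \right)} = -2 + \frac{1}{6 - 1} = -2 + \frac{1}{5} = - \frac{9}{5}$)
$\left(\left(-5 - 1\right) 1 + d{\left(-3,-2 \right)}\right)^{2} = \left(\left(-5 - 1\right) 1 - \frac{9}{5}\right)^{2} = \left(\left(-6\right) 1 - \frac{9}{5}\right)^{2} = \left(-6 - \frac{9}{5}\right)^{2} = \left(- \frac{39}{5}\right)^{2} = \frac{1521}{25}$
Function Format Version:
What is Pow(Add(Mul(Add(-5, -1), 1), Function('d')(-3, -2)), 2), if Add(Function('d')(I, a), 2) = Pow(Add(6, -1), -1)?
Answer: Rational(1521, 25) ≈ 60.840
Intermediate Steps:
Function('d')(I, a) = Rational(-9, 5) (Function('d')(I, a) = Add(-2, Pow(Add(6, -1), -1)) = Add(-2, Pow(5, -1)) = Add(-2, Rational(1, 5)) = Rational(-9, 5))
Pow(Add(Mul(Add(-5, -1), 1), Function('d')(-3, -2)), 2) = Pow(Add(Mul(Add(-5, -1), 1), Rational(-9, 5)), 2) = Pow(Add(Mul(-6, 1), Rational(-9, 5)), 2) = Pow(Add(-6, Rational(-9, 5)), 2) = Pow(Rational(-39, 5), 2) = Rational(1521, 25)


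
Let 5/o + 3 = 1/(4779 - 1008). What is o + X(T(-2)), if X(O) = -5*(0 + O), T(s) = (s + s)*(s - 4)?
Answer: -1376295/11312 ≈ -121.67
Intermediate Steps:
T(s) = 2*s*(-4 + s) (T(s) = (2*s)*(-4 + s) = 2*s*(-4 + s))
X(O) = -5*O
o = -18855/11312 (o = 5/(-3 + 1/(4779 - 1008)) = 5/(-3 + 1/3771) = 5/(-11312/3771) = 5*(-3771/11312) = -18855/11312 ≈ -1.6668)
o + X(T(-2)) = -18855/11312 - 10*(-2)*(-4 - 2) = -18855/11312 - 10*(-2)*(-6) = -18855/11312 - 5*24 = -18855/11312 - 120 = -1376295/11312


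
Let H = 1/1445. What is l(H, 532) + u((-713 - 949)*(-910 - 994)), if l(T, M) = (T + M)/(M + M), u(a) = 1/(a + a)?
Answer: 5110591783/10221167040 ≈ 0.50000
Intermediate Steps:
H = 1/1445 ≈ 0.00069204
u(a) = 1/(2*a)
l(T, M) = (M + T)/(2*M) (l(T, M) = (M + T)/((2*M)) = (M + T)*(1/(2*M)) = (M + T)/(2*M))
l(H, 532) + u((-713 - 949)*(-910 - 994)) = (½)*(532 + 1/1445)/532 + 1/(2*(((-713 - 949)*(-910 - 994)))) = (½)*(1/532)*(768741/1445) + 1/(2*((-1662*(-1904)))) = 768741/1537480 + (½)/3164448 = 768741/1537480 + (½)*(1/3164448) = 768741/1537480 + 1/6328896 = 5110591783/10221167040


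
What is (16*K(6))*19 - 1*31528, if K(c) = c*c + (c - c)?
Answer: -20584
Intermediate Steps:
K(c) = c² (K(c) = c² + 0 = c²)
(16*K(6))*19 - 1*31528 = (16*6²)*19 - 1*31528 = (16*36)*19 - 31528 = 576*19 - 31528 = 10944 - 31528 = -20584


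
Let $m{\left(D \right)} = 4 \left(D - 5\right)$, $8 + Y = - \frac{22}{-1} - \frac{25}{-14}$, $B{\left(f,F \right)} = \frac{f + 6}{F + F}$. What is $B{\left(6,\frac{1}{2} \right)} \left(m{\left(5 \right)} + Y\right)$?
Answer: $\frac{1326}{7} \approx 189.43$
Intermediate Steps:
$B{\left(f,F \right)} = \frac{6 + f}{2 F}$
$Y = \frac{221}{14}$ ($Y = -8 - \left(-22 - \frac{25}{14}\right) = -8 - - \frac{333}{14} = -8 + \left(22 + \frac{25}{14}\right) = -8 + \frac{333}{14} = \frac{221}{14} \approx 15.786$)
$m{\left(D \right)} = -20 + 4 D$ ($m{\left(D \right)} = 4 \left(-5 + D\right) = -20 + 4 D$)
$B{\left(6,\frac{1}{2} \right)} \left(m{\left(5 \right)} + Y\right) = \frac{6 + 6}{2 \cdot \frac{1}{2}} \left(\left(-20 + 4 \cdot 5\right) + \frac{221}{14}\right) = \frac{1}{2} \frac{1}{\frac{1}{2}} \cdot 12 \left(\left(-20 + 20\right) + \frac{221}{14}\right) = \frac{1}{2} \cdot 2 \cdot 12 \left(0 + \frac{221}{14}\right) = 12 \cdot \frac{221}{14} = \frac{1326}{7}$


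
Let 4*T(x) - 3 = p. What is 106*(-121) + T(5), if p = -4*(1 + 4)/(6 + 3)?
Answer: -461729/36 ≈ -12826.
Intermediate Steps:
p = -20/9 ≈ -2.2222
T(x) = 7/36 (T(x) = 3/4 + (1/4)*(-20/9) = 3/4 - 5/9 = 7/36)
106*(-121) + T(5) = 106*(-121) + 7/36 = -12826 + 7/36 = -461729/36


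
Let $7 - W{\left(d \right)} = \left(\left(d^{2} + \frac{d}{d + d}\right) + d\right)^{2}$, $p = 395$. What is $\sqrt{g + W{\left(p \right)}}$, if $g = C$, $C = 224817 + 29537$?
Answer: $\frac{i \sqrt{97868473837}}{2} \approx 1.5642 \cdot 10^{5} i$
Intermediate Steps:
$C = 254354$
$g = 254354$
$W{\left(d \right)} = 7 - \left(\frac{1}{2} + d + d^{2}\right)^{2}$ ($W{\left(d \right)} = 7 - \left(\left(d^{2} + \frac{d}{d + d}\right) + d\right)^{2} = 7 - \left(\left(d^{2} + \frac{d}{2 d}\right) + d\right)^{2} = 7 - \left(\left(d^{2} + \frac{1}{2 d} d\right) + d\right)^{2} = 7 - \left(\left(d^{2} + \frac{1}{2}\right) + d\right)^{2} = 7 - \left(\left(\frac{1}{2} + d^{2}\right) + d\right)^{2} = 7 - \left(\frac{1}{2} + d + d^{2}\right)^{2}$)
$\sqrt{g + W{\left(p \right)}} = \sqrt{254354 + \left(7 - \frac{\left(1 + 2 \cdot 395 + 2 \cdot 395^{2}\right)^{2}}{4}\right)} = \sqrt{254354 + \left(7 - \frac{\left(1 + 790 + 2 \cdot 156025\right)^{2}}{4}\right)} = \sqrt{254354 + \left(7 - \frac{\left(1 + 790 + 312050\right)^{2}}{4}\right)} = \sqrt{254354 + \left(7 - \frac{312841^{2}}{4}\right)} = \sqrt{254354 + \left(7 - \frac{97869491281}{4}\right)} = \sqrt{254354 - \frac{97869491253}{4}} = \sqrt{- \frac{97868473837}{4}} = \frac{i \sqrt{97868473837}}{2}$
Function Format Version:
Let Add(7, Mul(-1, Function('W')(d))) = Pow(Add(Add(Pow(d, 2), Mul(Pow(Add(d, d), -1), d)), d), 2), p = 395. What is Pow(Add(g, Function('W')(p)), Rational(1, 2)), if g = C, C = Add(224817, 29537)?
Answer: Mul(Rational(1, 2), I, Pow(97868473837, Rational(1, 2))) ≈ Mul(1.5642e+5, I)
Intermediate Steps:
C = 254354
g = 254354
Function('W')(d) = Add(7, Mul(-1, Pow(Add(Rational(1, 2), d, Pow(d, 2)), 2))) (Function('W')(d) = Add(7, Mul(-1, Pow(Add(Add(Pow(d, 2), Mul(Pow(Add(d, d), -1), d)), d), 2))) = Add(7, Mul(-1, Pow(Add(Add(Pow(d, 2), Mul(Pow(Mul(2, d), -1), d)), d), 2))) = Add(7, Mul(-1, Pow(Add(Add(Pow(d, 2), Mul(Mul(Rational(1, 2), Pow(d, -1)), d)), d), 2))) = Add(7, Mul(-1, Pow(Add(Add(Pow(d, 2), Rational(1, 2)), d), 2))) = Add(7, Mul(-1, Pow(Add(Add(Rational(1, 2), Pow(d, 2)), d), 2))) = Add(7, Mul(-1, Pow(Add(Rational(1, 2), d, Pow(d, 2)), 2))))
Pow(Add(g, Function('W')(p)), Rational(1, 2)) = Pow(Add(254354, Add(7, Mul(Rational(-1, 4), Pow(Add(1, Mul(2, 395), Mul(2, Pow(395, 2))), 2)))), Rational(1, 2)) = Pow(Add(254354, Add(7, Mul(Rational(-1, 4), Pow(Add(1, 790, Mul(2, 156025)), 2)))), Rational(1, 2)) = Pow(Add(254354, Add(7, Mul(Rational(-1, 4), Pow(Add(1, 790, 312050), 2)))), Rational(1, 2)) = Pow(Add(254354, Add(7, Mul(Rational(-1, 4), Pow(312841, 2)))), Rational(1, 2)) = Pow(Add(254354, Add(7, Mul(Rational(-1, 4), 97869491281))), Rational(1, 2)) = Pow(Add(254354, Add(7, Rational(-97869491281, 4))), Rational(1, 2)) = Pow(Add(254354, Rational(-97869491253, 4)), Rational(1, 2)) = Pow(Rational(-97868473837, 4), Rational(1, 2)) = Mul(Rational(1, 2), I, Pow(97868473837, Rational(1, 2)))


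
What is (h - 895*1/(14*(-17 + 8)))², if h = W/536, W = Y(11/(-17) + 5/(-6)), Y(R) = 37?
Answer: 58656480481/1140277824 ≈ 51.440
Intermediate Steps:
W = 37
h = 37/536 ≈ 0.069030
(h - 895*1/(14*(-17 + 8)))² = (37/536 - 895*1/(14*(-17 + 8)))² = (37/536 - 895/(14*(-9)))² = (37/536 - 895/(-126))² = (37/536 - 895*(-1/126))² = (37/536 + 895/126)² = (242191/33768)² = 58656480481/1140277824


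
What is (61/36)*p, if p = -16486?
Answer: -502823/18 ≈ -27935.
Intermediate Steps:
(61/36)*p = (61/36)*(-16486) = -502823/18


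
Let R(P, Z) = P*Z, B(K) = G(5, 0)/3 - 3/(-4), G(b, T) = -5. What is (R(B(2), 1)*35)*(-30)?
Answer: 1925/2 ≈ 962.50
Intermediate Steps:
B(K) = -11/12 (B(K) = -5/3 - 3/(-4) = -5*⅓ - 3*(-¼) = -5/3 + ¾ = -11/12)
(R(B(2), 1)*35)*(-30) = (-11/12*1*35)*(-30) = -11/12*35*(-30) = -385/12*(-30) = 1925/2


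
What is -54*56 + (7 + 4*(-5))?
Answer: -3037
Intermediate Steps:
-54*56 + (7 + 4*(-5)) = -3024 + (7 - 20) = -3024 - 13 = -3037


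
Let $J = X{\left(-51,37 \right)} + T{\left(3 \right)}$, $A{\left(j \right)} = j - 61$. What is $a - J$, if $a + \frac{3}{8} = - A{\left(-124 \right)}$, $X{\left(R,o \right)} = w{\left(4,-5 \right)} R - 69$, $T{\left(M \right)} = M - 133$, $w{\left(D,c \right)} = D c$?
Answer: $- \frac{5091}{8} \approx -636.38$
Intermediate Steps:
$A{\left(j \right)} = -61 + j$
$T{\left(M \right)} = -133 + M$
$X{\left(R,o \right)} = -69 - 20 R$ ($X{\left(R,o \right)} = 4 \left(-5\right) R - 69 = - 20 R - 69 = -69 - 20 R$)
$J = 821$ ($J = \left(-69 - -1020\right) + \left(-133 + 3\right) = \left(-69 + 1020\right) - 130 = 951 - 130 = 821$)
$a = \frac{1477}{8}$ ($a = - \frac{3}{8} - \left(-61 - 124\right) = - \frac{3}{8} - -185 = - \frac{3}{8} + 185 = \frac{1477}{8} \approx 184.63$)
$a - J = \frac{1477}{8} - 821 = - \frac{5091}{8}$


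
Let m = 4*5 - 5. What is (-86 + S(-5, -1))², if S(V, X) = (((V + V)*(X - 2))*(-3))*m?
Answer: 2062096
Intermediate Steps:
m = 15 (m = 20 - 5 = 15)
S(V, X) = -90*V*(-2 + X) (S(V, X) = (((V + V)*(X - 2))*(-3))*15 = (((2*V)*(-2 + X))*(-3))*15 = ((2*V*(-2 + X))*(-3))*15 = -6*V*(-2 + X)*15 = -90*V*(-2 + X))
(-86 + S(-5, -1))² = (-86 + 90*(-5)*(2 - 1*(-1)))² = (-86 + 90*(-5)*(2 + 1))² = (-86 + 90*(-5)*3)² = (-86 - 1350)² = (-1436)² = 2062096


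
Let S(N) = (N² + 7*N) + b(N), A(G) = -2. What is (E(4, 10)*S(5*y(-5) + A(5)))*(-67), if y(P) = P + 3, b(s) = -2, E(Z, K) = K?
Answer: -38860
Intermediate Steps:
y(P) = 3 + P
S(N) = -2 + N² + 7*N (S(N) = (N² + 7*N) - 2 = -2 + N² + 7*N)
(E(4, 10)*S(5*y(-5) + A(5)))*(-67) = (10*(-2 + (5*(3 - 5) - 2)² + 7*(5*(3 - 5) - 2)))*(-67) = (10*(-2 + (5*(-2) - 2)² + 7*(5*(-2) - 2)))*(-67) = (10*(-2 + (-10 - 2)² + 7*(-10 - 2)))*(-67) = (10*(-2 + (-12)² + 7*(-12)))*(-67) = (10*(-2 + 144 - 84))*(-67) = (10*58)*(-67) = 580*(-67) = -38860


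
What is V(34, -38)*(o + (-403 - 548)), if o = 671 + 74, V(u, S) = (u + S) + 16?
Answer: -2472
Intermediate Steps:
V(u, S) = 16 + S + u (V(u, S) = (S + u) + 16 = 16 + S + u)
o = 745
V(34, -38)*(o + (-403 - 548)) = (16 - 38 + 34)*(745 + (-403 - 548)) = 12*(745 - 951) = 12*(-206) = -2472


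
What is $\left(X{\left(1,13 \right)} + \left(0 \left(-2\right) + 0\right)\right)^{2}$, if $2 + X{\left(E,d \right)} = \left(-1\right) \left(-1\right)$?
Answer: $1$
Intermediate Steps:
$X{\left(E,d \right)} = -1$ ($X{\left(E,d \right)} = -2 - -1 = -2 + 1 = -1$)
$\left(X{\left(1,13 \right)} + \left(0 \left(-2\right) + 0\right)\right)^{2} = \left(-1 + \left(0 \left(-2\right) + 0\right)\right)^{2} = \left(-1 + \left(0 + 0\right)\right)^{2} = \left(-1 + 0\right)^{2} = \left(-1\right)^{2} = 1$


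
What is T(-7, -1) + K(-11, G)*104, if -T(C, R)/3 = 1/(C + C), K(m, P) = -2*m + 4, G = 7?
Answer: 37859/14 ≈ 2704.2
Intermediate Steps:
K(m, P) = 4 - 2*m
T(C, R) = -3/(2*C) (T(C, R) = -3/(C + C) = -3*1/(2*C) = -3/(2*C))
T(-7, -1) + K(-11, G)*104 = -3/2/(-7) + (4 - 2*(-11))*104 = -3/2*(-⅐) + (4 + 22)*104 = 3/14 + 26*104 = 3/14 + 2704 = 37859/14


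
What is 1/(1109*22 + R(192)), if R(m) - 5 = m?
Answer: 1/24595 ≈ 4.0659e-5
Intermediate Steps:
R(m) = 5 + m
1/(1109*22 + R(192)) = 1/(1109*22 + (5 + 192)) = 1/(24398 + 197) = 1/24595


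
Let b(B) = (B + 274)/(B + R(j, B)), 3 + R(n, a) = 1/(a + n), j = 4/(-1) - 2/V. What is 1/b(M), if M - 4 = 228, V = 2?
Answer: 25992/57431 ≈ 0.45258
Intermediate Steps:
M = 232 (M = 4 + 228 = 232)
j = -5 (j = 4/(-1) - 2/2 = 4*(-1) - 2*1/2 = -4 - 1 = -5)
R(n, a) = -3 + 1/(a + n)
b(B) = (274 + B)/(B + (16 - 3*B)/(-5 + B)) (b(B) = (B + 274)/(B + (1 - 3*B - 3*(-5))/(B - 5)) = (274 + B)/(B + (1 - 3*B + 15)/(-5 + B)) = (274 + B)/(B + (16 - 3*B)/(-5 + B)))
1/b(M) = 1/((5 - 1*232)*(274 + 232)/(-16 + 3*232 + 232*(5 - 1*232))) = 1/((5 - 232)*506/(-16 + 696 + 232*(5 - 232))) = 1/(-227*506/(-16 + 696 + 232*(-227))) = 1/(-227*506/(-16 + 696 - 52664)) = 1/(-227*506/(-51984)) = 1/(-1/51984*(-227)*506) = 1/(57431/25992) = 25992/57431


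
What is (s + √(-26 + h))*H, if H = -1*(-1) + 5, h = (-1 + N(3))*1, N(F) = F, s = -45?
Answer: -270 + 12*I*√6 ≈ -270.0 + 29.394*I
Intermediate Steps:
h = 2 (h = (-1 + 3)*1 = 2*1 = 2)
H = 6 (H = 1 + 5 = 6)
(s + √(-26 + h))*H = (-45 + √(-26 + 2))*6 = (-45 + √(-24))*6 = (-45 + 2*I*√6)*6 = -270 + 12*I*√6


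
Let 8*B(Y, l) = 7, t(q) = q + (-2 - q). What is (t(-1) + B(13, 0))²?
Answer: 81/64 ≈ 1.2656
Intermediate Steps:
t(q) = -2
B(Y, l) = 7/8 (B(Y, l) = (⅛)*7 = 7/8)
(t(-1) + B(13, 0))² = (-2 + 7/8)² = (-9/8)² = 81/64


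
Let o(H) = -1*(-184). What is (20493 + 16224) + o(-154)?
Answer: 36901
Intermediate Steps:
o(H) = 184
(20493 + 16224) + o(-154) = (20493 + 16224) + 184 = 36717 + 184 = 36901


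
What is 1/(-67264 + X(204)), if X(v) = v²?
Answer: -1/25648 ≈ -3.8989e-5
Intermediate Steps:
1/(-67264 + X(204)) = 1/(-67264 + 204²) = 1/(-67264 + 41616) = 1/(-25648) = -1/25648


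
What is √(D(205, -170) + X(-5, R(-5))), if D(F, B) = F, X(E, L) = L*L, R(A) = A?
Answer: √230 ≈ 15.166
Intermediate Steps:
X(E, L) = L²
√(D(205, -170) + X(-5, R(-5))) = √(205 + (-5)²) = √(205 + 25) = √230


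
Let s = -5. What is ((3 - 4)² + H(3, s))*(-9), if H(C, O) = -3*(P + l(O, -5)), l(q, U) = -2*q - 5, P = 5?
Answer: 261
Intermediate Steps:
l(q, U) = -5 - 2*q
H(C, O) = 6*O (H(C, O) = -3*(5 + (-5 - 2*O)) = -(-6)*O = 6*O)
((3 - 4)² + H(3, s))*(-9) = ((3 - 4)² + 6*(-5))*(-9) = ((-1)² - 30)*(-9) = (1 - 30)*(-9) = -29*(-9) = 261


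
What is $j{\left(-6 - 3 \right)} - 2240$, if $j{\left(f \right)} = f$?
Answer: $-2249$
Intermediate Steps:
$j{\left(-6 - 3 \right)} - 2240 = \left(-6 - 3\right) - 2240 = -9 - 2240 = -2249$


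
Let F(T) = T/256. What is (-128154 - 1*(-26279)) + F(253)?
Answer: -26079747/256 ≈ -1.0187e+5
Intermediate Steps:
F(T) = T/256 (F(T) = T*(1/256) = T/256)
(-128154 - 1*(-26279)) + F(253) = (-128154 - 1*(-26279)) + (1/256)*253 = (-128154 + 26279) + 253/256 = -101875 + 253/256 = -26079747/256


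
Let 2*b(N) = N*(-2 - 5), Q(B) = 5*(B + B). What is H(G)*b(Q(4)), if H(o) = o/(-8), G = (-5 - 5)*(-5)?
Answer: 875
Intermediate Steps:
Q(B) = 10*B (Q(B) = 5*(2*B) = 10*B)
G = 50 (G = -10*(-5) = 50)
b(N) = -7*N/2 (b(N) = (N*(-2 - 5))/2 = (N*(-7))/2 = (-7*N)/2 = -7*N/2)
H(o) = -o/8 (H(o) = o*(-1/8) = -o/8)
H(G)*b(Q(4)) = (-1/8*50)*(-35*4) = -(-175)*40/8 = -25/4*(-140) = 875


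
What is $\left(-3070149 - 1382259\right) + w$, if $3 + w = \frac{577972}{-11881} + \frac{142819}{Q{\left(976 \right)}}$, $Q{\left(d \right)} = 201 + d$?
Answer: $- \frac{62261218362612}{13983937} \approx -4.4523 \cdot 10^{6}$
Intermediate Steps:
$w = \frac{974607684}{13983937}$ ($w = -3 + \left(\frac{577972}{-11881} + \frac{142819}{201 + 976}\right) = -3 + \left(577972 \left(- \frac{1}{11881}\right) + \frac{142819}{1177}\right) = -3 + \left(- \frac{577972}{11881} + 142819 \cdot \frac{1}{1177}\right) = -3 + \left(- \frac{577972}{11881} + \frac{142819}{1177}\right) = -3 + \frac{1016559495}{13983937} = \frac{974607684}{13983937} \approx 69.695$)
$\left(-3070149 - 1382259\right) + w = \left(-3070149 - 1382259\right) + \frac{974607684}{13983937} = -4452408 + \frac{974607684}{13983937} = - \frac{62261218362612}{13983937}$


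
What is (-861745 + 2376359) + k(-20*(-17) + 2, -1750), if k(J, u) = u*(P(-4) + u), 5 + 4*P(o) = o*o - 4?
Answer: 9148103/2 ≈ 4.5740e+6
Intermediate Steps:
P(o) = -9/4 + o²/4 (P(o) = -5/4 + (o*o - 4)/4 = -5/4 + (o² - 4)/4 = -5/4 + (-4 + o²)/4 = -5/4 + (-1 + o²/4) = -9/4 + o²/4)
k(J, u) = u*(7/4 + u) (k(J, u) = u*((-9/4 + (¼)*(-4)²) + u) = u*((-9/4 + (¼)*16) + u) = u*((-9/4 + 4) + u) = u*(7/4 + u))
(-861745 + 2376359) + k(-20*(-17) + 2, -1750) = (-861745 + 2376359) + (¼)*(-1750)*(7 + 4*(-1750)) = 1514614 + (¼)*(-1750)*(7 - 7000) = 1514614 + (¼)*(-1750)*(-6993) = 1514614 + 6118875/2 = 9148103/2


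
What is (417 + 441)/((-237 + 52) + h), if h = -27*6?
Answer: -858/347 ≈ -2.4726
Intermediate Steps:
h = -162
(417 + 441)/((-237 + 52) + h) = (417 + 441)/((-237 + 52) - 162) = 858/(-185 - 162) = 858/(-347) = 858*(-1/347) = -858/347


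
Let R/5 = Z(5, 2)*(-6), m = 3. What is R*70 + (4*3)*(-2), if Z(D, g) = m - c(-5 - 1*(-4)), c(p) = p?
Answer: -8424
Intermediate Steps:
Z(D, g) = 4 (Z(D, g) = 3 - (-5 - 1*(-4)) = 3 - (-5 + 4) = 3 - 1*(-1) = 3 + 1 = 4)
R = -120 (R = 5*(4*(-6)) = 5*(-24) = -120)
R*70 + (4*3)*(-2) = -120*70 + (4*3)*(-2) = -8400 + 12*(-2) = -8400 - 24 = -8424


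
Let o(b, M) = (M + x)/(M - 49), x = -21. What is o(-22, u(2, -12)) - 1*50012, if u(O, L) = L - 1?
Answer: -1550355/31 ≈ -50011.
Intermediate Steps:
u(O, L) = -1 + L
o(b, M) = (-21 + M)/(-49 + M) (o(b, M) = (M - 21)/(M - 49) = (-21 + M)/(-49 + M))
o(-22, u(2, -12)) - 1*50012 = (-21 + (-1 - 12))/(-49 + (-1 - 12)) - 1*50012 = (-21 - 13)/(-49 - 13) - 50012 = -34/(-62) - 50012 = -1/62*(-34) - 50012 = 17/31 - 50012 = -1550355/31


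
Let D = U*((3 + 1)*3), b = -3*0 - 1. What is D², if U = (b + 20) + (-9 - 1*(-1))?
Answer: 17424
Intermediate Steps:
b = -1 (b = 0 - 1 = -1)
U = 11 (U = (-1 + 20) + (-9 - 1*(-1)) = 19 + (-9 + 1) = 19 - 8 = 11)
D = 132 (D = 11*((3 + 1)*3) = 11*(4*3) = 11*12 = 132)
D² = 132² = 17424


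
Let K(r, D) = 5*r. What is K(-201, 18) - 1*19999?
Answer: -21004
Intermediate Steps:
K(-201, 18) - 1*19999 = 5*(-201) - 1*19999 = -1005 - 19999 = -21004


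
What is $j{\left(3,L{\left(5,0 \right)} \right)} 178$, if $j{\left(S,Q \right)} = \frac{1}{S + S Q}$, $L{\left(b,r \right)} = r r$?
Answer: $\frac{178}{3} \approx 59.333$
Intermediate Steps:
$L{\left(b,r \right)} = r^{2}$
$j{\left(S,Q \right)} = \frac{1}{S + Q S}$
$j{\left(3,L{\left(5,0 \right)} \right)} 178 = \frac{1}{3 \left(1 + 0^{2}\right)} 178 = \frac{1}{3 \left(1 + 0\right)} 178 = \frac{1}{3 \cdot 1} \cdot 178 = \frac{1}{3} \cdot 1 \cdot 178 = \frac{1}{3} \cdot 178 = \frac{178}{3}$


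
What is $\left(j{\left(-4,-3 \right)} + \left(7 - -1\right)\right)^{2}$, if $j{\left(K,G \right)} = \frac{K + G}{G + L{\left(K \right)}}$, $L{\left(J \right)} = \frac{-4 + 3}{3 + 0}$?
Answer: $\frac{10201}{100} \approx 102.01$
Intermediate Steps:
$L{\left(J \right)} = - \frac{1}{3}$
$j{\left(K,G \right)} = \frac{G + K}{- \frac{1}{3} + G}$ ($j{\left(K,G \right)} = \frac{K + G}{G - \frac{1}{3}} = \frac{G + K}{- \frac{1}{3} + G}$)
$\left(j{\left(-4,-3 \right)} + \left(7 - -1\right)\right)^{2} = \left(\frac{3 \left(-3 - 4\right)}{-1 + 3 \left(-3\right)} + \left(7 - -1\right)\right)^{2} = \left(3 \frac{1}{-1 - 9} \left(-7\right) + \left(7 + 1\right)\right)^{2} = \left(3 \frac{1}{-10} \left(-7\right) + 8\right)^{2} = \left(3 \left(- \frac{1}{10}\right) \left(-7\right) + 8\right)^{2} = \left(\frac{21}{10} + 8\right)^{2} = \left(\frac{101}{10}\right)^{2} = \frac{10201}{100}$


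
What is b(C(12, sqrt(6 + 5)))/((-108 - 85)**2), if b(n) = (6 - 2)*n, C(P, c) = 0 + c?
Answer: 4*sqrt(11)/37249 ≈ 0.00035616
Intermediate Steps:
C(P, c) = c
b(n) = 4*n
b(C(12, sqrt(6 + 5)))/((-108 - 85)**2) = (4*sqrt(6 + 5))/((-108 - 85)**2) = (4*sqrt(11))/((-193)**2) = (4*sqrt(11))/37249 = (4*sqrt(11))*(1/37249) = 4*sqrt(11)/37249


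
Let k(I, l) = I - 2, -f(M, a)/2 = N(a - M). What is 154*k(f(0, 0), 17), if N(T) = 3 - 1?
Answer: -924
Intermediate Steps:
N(T) = 2
f(M, a) = -4 (f(M, a) = -2*2 = -4)
k(I, l) = -2 + I
154*k(f(0, 0), 17) = 154*(-2 - 4) = 154*(-6) = -924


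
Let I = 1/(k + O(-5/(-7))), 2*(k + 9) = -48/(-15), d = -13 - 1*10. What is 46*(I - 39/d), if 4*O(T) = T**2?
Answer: 510826/7127 ≈ 71.675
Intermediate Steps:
d = -23 (d = -13 - 10 = -23)
O(T) = T**2/4
k = -37/5 (k = -9 + (-48/(-15))/2 = -9 + (-48*(-1/15))/2 = -9 + (1/2)*(16/5) = -9 + 8/5 = -37/5 ≈ -7.4000)
I = -980/7127 (I = 1/(-37/5 + (-5/(-7))**2/4) = 1/(-37/5 + (-5*(-1/7))**2/4) = 1/(-37/5 + (5/7)**2/4) = 1/(-37/5 + (1/4)*(25/49)) = 1/(-37/5 + 25/196) = 1/(-7127/980) = -980/7127 ≈ -0.13751)
46*(I - 39/d) = 46*(-980/7127 - 39/(-23)) = 46*(-980/7127 - 39*(-1/23)) = 46*(-980/7127 + 39/23) = 46*(255413/163921) = 510826/7127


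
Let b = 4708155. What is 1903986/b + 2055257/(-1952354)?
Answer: -1986404612597/3063995082290 ≈ -0.64831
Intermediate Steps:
1903986/b + 2055257/(-1952354) = 1903986/4708155 + 2055257/(-1952354) = 1903986*(1/4708155) + 2055257*(-1/1952354) = 634662/1569385 - 2055257/1952354 = -1986404612597/3063995082290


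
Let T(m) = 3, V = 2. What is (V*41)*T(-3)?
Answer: 246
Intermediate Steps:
(V*41)*T(-3) = (2*41)*3 = 82*3 = 246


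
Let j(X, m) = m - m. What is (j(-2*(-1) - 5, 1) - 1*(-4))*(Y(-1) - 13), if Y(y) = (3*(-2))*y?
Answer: -28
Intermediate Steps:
Y(y) = -6*y
j(X, m) = 0
(j(-2*(-1) - 5, 1) - 1*(-4))*(Y(-1) - 13) = (0 - 1*(-4))*(-6*(-1) - 13) = (0 + 4)*(6 - 13) = 4*(-7) = -28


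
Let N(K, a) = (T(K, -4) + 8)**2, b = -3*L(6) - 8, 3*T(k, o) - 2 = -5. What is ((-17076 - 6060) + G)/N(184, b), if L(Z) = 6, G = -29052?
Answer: -52188/49 ≈ -1065.1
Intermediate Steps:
T(k, o) = -1 (T(k, o) = 2/3 + (1/3)*(-5) = 2/3 - 5/3 = -1)
b = -26 (b = -3*6 - 8 = -18 - 8 = -26)
N(K, a) = 49 (N(K, a) = (-1 + 8)**2 = 7**2 = 49)
((-17076 - 6060) + G)/N(184, b) = ((-17076 - 6060) - 29052)/49 = (-23136 - 29052)*(1/49) = -52188*1/49 = -52188/49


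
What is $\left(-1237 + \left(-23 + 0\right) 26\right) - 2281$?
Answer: $-4116$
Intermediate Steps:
$\left(-1237 + \left(-23 + 0\right) 26\right) - 2281 = \left(-1237 - 598\right) - 2281 = -1835 - 2281 = -4116$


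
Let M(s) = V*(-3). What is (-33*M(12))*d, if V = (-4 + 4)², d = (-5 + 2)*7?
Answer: 0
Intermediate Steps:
d = -21 (d = -3*7 = -21)
V = 0 (V = 0² = 0)
M(s) = 0 (M(s) = 0*(-3) = 0)
(-33*M(12))*d = -33*0*(-21) = 0*(-21) = 0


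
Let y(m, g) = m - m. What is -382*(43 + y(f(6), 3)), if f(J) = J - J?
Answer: -16426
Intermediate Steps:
f(J) = 0
y(m, g) = 0
-382*(43 + y(f(6), 3)) = -382*(43 + 0) = -382*43 = -16426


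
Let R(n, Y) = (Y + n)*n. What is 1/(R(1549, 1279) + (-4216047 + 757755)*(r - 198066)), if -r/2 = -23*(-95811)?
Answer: 1/15926725525196 ≈ 6.2788e-14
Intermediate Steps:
r = -4407306 (r = -(-46)*(-95811) = -2*2203653 = -4407306)
R(n, Y) = n*(Y + n)
1/(R(1549, 1279) + (-4216047 + 757755)*(r - 198066)) = 1/(1549*(1279 + 1549) + (-4216047 + 757755)*(-4407306 - 198066)) = 1/(1549*2828 - 3458292*(-4605372)) = 1/(4380572 + 15926721144624) = 1/15926725525196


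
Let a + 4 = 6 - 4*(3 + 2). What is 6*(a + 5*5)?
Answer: 42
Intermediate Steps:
a = -18 (a = -4 + (6 - 4*(3 + 2)) = -4 + (6 - 4*5) = -4 + (6 - 20) = -4 - 14 = -18)
6*(a + 5*5) = 6*(-18 + 5*5) = 6*(-18 + 25) = 6*7 = 42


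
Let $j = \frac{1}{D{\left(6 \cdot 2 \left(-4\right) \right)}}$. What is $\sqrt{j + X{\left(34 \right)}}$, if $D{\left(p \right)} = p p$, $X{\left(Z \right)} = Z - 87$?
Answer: $\frac{i \sqrt{122111}}{48} \approx 7.2801 i$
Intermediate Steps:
$X{\left(Z \right)} = -87 + Z$
$D{\left(p \right)} = p^{2}$
$j = \frac{1}{2304}$ ($j = \frac{1}{\left(6 \cdot 2 \left(-4\right)\right)^{2}} = \frac{1}{\left(12 \left(-4\right)\right)^{2}} = \frac{1}{\left(-48\right)^{2}} = \frac{1}{2304} \approx 0.00043403$)
$\sqrt{j + X{\left(34 \right)}} = \sqrt{\frac{1}{2304} + \left(-87 + 34\right)} = \sqrt{\frac{1}{2304} - 53} = \sqrt{- \frac{122111}{2304}} = \frac{i \sqrt{122111}}{48}$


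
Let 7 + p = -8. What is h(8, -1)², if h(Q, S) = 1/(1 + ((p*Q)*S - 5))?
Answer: 1/13456 ≈ 7.4316e-5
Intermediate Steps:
p = -15 (p = -7 - 8 = -15)
h(Q, S) = 1/(-4 - 15*Q*S) (h(Q, S) = 1/(1 + ((-15*Q)*S - 5)) = 1/(1 + (-15*Q*S - 5)) = 1/(1 + (-5 - 15*Q*S)) = 1/(-4 - 15*Q*S))
h(8, -1)² = (1/(-4 - 15*8*(-1)))² = (1/(-4 + 120))² = (1/116)² = 1/13456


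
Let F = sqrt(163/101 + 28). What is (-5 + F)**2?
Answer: (505 - sqrt(302091))**2/10201 ≈ 0.19524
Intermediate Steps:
F = sqrt(302091)/101 (F = sqrt(163*(1/101) + 28) = sqrt(163/101 + 28) = sqrt(2991/101) = sqrt(302091)/101 ≈ 5.4419)
(-5 + F)**2 = (-5 + sqrt(302091)/101)**2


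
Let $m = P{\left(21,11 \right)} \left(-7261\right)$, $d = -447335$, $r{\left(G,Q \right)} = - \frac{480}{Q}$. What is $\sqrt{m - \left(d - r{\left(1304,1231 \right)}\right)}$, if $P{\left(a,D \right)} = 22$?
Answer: $\frac{\sqrt{435806625193}}{1231} \approx 536.28$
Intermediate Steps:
$m = -159742$ ($m = 22 \left(-7261\right) = -159742$)
$\sqrt{m - \left(d - r{\left(1304,1231 \right)}\right)} = \sqrt{-159742 - \left(-447335 + \frac{480}{1231}\right)} = \sqrt{-159742 + \left(\left(-480\right) \frac{1}{1231} + 447335\right)} = \sqrt{-159742 + \left(- \frac{480}{1231} + 447335\right)} = \sqrt{-159742 + \frac{550668905}{1231}} = \sqrt{\frac{354026503}{1231}} = \frac{\sqrt{435806625193}}{1231}$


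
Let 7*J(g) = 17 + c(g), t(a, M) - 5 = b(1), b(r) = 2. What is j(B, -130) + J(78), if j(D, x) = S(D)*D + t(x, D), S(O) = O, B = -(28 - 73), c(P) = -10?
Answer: 2033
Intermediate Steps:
t(a, M) = 7 (t(a, M) = 5 + 2 = 7)
B = 45 (B = -1*(-45) = 45)
J(g) = 1 (J(g) = (17 - 10)/7 = (⅐)*7 = 1)
j(D, x) = 7 + D² (j(D, x) = D*D + 7 = D² + 7 = 7 + D²)
j(B, -130) + J(78) = (7 + 45²) + 1 = (7 + 2025) + 1 = 2032 + 1 = 2033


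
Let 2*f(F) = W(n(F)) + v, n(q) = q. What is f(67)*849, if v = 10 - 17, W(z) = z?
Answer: 25470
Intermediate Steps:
v = -7
f(F) = -7/2 + F/2 (f(F) = (F - 7)/2 = (-7 + F)/2 = -7/2 + F/2)
f(67)*849 = (-7/2 + (½)*67)*849 = (-7/2 + 67/2)*849 = 30*849 = 25470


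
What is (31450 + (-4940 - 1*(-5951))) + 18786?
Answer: 51247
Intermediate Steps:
(31450 + (-4940 - 1*(-5951))) + 18786 = (31450 + (-4940 + 5951)) + 18786 = (31450 + 1011) + 18786 = 32461 + 18786 = 51247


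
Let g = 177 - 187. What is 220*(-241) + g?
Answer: -53030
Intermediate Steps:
g = -10
220*(-241) + g = 220*(-241) - 10 = -53020 - 10 = -53030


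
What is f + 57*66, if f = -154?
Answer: 3608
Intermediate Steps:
f + 57*66 = -154 + 57*66 = -154 + 3762 = 3608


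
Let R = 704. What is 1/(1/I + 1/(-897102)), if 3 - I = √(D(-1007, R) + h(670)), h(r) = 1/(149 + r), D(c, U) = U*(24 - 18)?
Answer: 990235406666700/329560117440781 - 1207187997606*√314810587/329560117440781 ≈ -61.988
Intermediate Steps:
D(c, U) = 6*U (D(c, U) = U*6 = 6*U)
I = 3 - √314810587/273 (I = 3 - √(6*704 + 1/(149 + 670)) = 3 - √(4224 + 1/819) = 3 - √(3459457/819) = 3 - √314810587/273 ≈ -61.992)
1/(1/I + 1/(-897102)) = 1/(1/(3 - √314810587/273) + 1/(-897102)) = 1/(1/(3 - √314810587/273) - 1/897102) = 1/(-1/897102 + 1/(3 - √314810587/273))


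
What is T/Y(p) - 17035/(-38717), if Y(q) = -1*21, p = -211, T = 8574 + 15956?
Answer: -135624325/116151 ≈ -1167.7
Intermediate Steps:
T = 24530
Y(q) = -21
T/Y(p) - 17035/(-38717) = 24530/(-21) - 17035/(-38717) = 24530*(-1/21) - 17035*(-1/38717) = -24530/21 + 17035/38717 = -135624325/116151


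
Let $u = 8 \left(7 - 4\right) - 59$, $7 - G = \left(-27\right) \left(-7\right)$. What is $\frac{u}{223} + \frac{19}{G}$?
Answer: $- \frac{10607}{40586} \approx -0.26135$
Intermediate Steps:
$G = -182$ ($G = 7 - \left(-27\right) \left(-7\right) = 7 - 189 = -182$)
$u = -35$ ($u = 8 \cdot 3 - 59 = 24 - 59 = -35$)
$\frac{u}{223} + \frac{19}{G} = - \frac{35}{223} + \frac{19}{-182} = \left(-35\right) \frac{1}{223} + 19 \left(- \frac{1}{182}\right) = - \frac{35}{223} - \frac{19}{182} = - \frac{10607}{40586}$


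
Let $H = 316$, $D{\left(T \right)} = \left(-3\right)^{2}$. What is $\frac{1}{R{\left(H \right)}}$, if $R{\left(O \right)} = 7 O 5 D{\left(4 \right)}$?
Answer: $\frac{1}{99540} \approx 1.0046 \cdot 10^{-5}$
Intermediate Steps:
$D{\left(T \right)} = 9$
$R{\left(O \right)} = 315 O$ ($R{\left(O \right)} = 7 O 5 \cdot 9 = 35 O 9 = 315 O$)
$\frac{1}{R{\left(H \right)}} = \frac{1}{315 \cdot 316} = \frac{1}{99540}$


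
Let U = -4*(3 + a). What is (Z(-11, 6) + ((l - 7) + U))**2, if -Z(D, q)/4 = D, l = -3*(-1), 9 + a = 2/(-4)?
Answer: 4356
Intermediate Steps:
a = -19/2 (a = -9 + 2/(-4) = -9 + 2*(-1/4) = -9 - 1/2 = -19/2 ≈ -9.5000)
l = 3
Z(D, q) = -4*D
U = 26 (U = -4*(3 - 19/2) = -4*(-13/2) = 26)
(Z(-11, 6) + ((l - 7) + U))**2 = (-4*(-11) + ((3 - 7) + 26))**2 = (44 + (-4 + 26))**2 = (44 + 22)**2 = 66**2 = 4356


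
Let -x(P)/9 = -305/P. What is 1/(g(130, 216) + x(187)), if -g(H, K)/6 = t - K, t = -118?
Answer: 187/377493 ≈ 0.00049537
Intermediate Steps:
x(P) = 2745/P (x(P) = -(-2745)/P = 2745/P)
g(H, K) = 708 + 6*K (g(H, K) = -6*(-118 - K) = 708 + 6*K)
1/(g(130, 216) + x(187)) = 1/((708 + 6*216) + 2745/187) = 1/((708 + 1296) + 2745*(1/187)) = 1/(2004 + 2745/187) = 1/(377493/187) = 187/377493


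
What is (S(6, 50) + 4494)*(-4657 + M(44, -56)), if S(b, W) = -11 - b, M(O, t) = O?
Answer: -20652401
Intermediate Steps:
(S(6, 50) + 4494)*(-4657 + M(44, -56)) = ((-11 - 1*6) + 4494)*(-4657 + 44) = ((-11 - 6) + 4494)*(-4613) = (-17 + 4494)*(-4613) = 4477*(-4613) = -20652401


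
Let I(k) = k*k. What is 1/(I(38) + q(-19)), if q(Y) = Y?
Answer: 1/1425 ≈ 0.00070175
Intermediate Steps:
I(k) = k**2
1/(I(38) + q(-19)) = 1/(38**2 - 19) = 1/(1444 - 19) = 1/1425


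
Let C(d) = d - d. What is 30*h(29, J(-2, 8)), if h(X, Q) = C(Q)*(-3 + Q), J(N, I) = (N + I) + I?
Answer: 0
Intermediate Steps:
C(d) = 0
J(N, I) = N + 2*I (J(N, I) = (I + N) + I = N + 2*I)
h(X, Q) = 0 (h(X, Q) = 0*(-3 + Q) = 0)
30*h(29, J(-2, 8)) = 30*0 = 0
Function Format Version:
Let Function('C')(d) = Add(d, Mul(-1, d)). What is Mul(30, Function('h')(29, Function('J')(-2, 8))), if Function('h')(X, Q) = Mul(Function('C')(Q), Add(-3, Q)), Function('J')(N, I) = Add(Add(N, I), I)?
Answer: 0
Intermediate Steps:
Function('C')(d) = 0
Function('J')(N, I) = Add(N, Mul(2, I)) (Function('J')(N, I) = Add(Add(I, N), I) = Add(N, Mul(2, I)))
Function('h')(X, Q) = 0 (Function('h')(X, Q) = Mul(0, Add(-3, Q)) = 0)
Mul(30, Function('h')(29, Function('J')(-2, 8))) = Mul(30, 0) = 0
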